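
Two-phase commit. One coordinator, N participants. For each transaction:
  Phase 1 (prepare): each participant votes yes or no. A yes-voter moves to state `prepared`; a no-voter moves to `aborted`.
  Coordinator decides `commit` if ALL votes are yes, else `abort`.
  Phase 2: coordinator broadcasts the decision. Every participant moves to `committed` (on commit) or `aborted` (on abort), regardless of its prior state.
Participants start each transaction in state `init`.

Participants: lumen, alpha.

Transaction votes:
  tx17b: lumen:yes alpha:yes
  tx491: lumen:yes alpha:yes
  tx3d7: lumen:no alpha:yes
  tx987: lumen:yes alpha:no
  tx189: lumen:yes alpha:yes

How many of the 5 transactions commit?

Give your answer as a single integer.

Answer: 3

Derivation:
tx17b: all yes -> commit (commits=1)
tx491: all yes -> commit (commits=2)
tx3d7: no from lumen -> abort (commits=2)
tx987: no from alpha -> abort (commits=2)
tx189: all yes -> commit (commits=3)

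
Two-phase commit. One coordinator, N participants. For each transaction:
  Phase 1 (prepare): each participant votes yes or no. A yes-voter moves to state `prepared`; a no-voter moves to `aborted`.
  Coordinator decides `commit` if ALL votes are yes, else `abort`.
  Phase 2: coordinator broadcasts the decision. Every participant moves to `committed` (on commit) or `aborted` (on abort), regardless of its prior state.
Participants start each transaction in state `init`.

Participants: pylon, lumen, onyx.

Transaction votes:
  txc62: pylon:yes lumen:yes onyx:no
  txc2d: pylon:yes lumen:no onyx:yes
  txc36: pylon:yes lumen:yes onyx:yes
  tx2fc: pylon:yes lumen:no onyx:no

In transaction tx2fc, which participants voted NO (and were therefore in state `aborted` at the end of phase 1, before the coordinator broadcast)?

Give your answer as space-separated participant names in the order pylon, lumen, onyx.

Answer: lumen onyx

Derivation:
Txn tx2fc phase 1: pylon yes -> prepared; lumen no -> aborted; onyx no -> aborted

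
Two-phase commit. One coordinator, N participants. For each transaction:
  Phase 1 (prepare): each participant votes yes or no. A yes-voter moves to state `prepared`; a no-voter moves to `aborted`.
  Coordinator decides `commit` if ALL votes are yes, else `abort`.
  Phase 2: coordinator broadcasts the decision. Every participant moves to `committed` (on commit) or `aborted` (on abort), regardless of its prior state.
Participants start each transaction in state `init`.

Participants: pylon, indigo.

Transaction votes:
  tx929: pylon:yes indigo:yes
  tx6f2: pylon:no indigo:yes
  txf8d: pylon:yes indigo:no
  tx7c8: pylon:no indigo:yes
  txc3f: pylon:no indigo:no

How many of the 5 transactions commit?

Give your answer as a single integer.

tx929: all yes -> commit (commits=1)
tx6f2: no from pylon -> abort (commits=1)
txf8d: no from indigo -> abort (commits=1)
tx7c8: no from pylon -> abort (commits=1)
txc3f: no from pylon, indigo -> abort (commits=1)

Answer: 1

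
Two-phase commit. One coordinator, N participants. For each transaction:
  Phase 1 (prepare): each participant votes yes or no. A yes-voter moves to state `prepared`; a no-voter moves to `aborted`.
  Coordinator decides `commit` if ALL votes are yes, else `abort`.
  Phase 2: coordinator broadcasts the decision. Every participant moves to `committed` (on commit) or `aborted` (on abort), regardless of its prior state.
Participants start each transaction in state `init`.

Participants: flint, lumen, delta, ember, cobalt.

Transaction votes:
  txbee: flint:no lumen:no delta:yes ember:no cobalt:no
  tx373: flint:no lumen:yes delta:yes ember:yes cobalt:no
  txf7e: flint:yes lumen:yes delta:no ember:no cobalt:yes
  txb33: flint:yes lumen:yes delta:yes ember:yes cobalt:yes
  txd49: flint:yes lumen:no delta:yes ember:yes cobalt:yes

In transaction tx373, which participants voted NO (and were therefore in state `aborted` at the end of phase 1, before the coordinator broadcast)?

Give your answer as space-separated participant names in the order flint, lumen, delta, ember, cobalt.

Txn tx373 phase 1: flint no -> aborted; lumen yes -> prepared; delta yes -> prepared; ember yes -> prepared; cobalt no -> aborted

Answer: flint cobalt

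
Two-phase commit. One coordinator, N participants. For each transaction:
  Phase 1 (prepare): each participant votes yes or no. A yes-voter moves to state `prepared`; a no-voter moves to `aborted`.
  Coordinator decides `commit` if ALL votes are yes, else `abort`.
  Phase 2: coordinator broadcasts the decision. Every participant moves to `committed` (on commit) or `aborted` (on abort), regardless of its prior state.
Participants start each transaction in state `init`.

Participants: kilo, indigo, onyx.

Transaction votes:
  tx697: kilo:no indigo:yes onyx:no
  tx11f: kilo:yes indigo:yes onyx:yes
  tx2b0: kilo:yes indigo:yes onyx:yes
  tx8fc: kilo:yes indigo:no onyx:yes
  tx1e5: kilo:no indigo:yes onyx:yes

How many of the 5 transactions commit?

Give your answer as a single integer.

tx697: no from kilo, onyx -> abort (commits=0)
tx11f: all yes -> commit (commits=1)
tx2b0: all yes -> commit (commits=2)
tx8fc: no from indigo -> abort (commits=2)
tx1e5: no from kilo -> abort (commits=2)

Answer: 2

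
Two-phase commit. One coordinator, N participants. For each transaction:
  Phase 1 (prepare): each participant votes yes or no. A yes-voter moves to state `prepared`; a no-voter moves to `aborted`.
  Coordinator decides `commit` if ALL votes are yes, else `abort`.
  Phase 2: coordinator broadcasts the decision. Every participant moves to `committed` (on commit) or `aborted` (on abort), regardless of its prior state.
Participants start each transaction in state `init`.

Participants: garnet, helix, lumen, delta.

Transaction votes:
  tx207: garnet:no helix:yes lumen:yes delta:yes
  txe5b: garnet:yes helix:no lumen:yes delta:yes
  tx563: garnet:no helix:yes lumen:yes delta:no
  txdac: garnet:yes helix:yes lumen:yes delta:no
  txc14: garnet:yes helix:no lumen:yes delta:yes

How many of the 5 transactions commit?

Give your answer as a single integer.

tx207: no from garnet -> abort (commits=0)
txe5b: no from helix -> abort (commits=0)
tx563: no from garnet, delta -> abort (commits=0)
txdac: no from delta -> abort (commits=0)
txc14: no from helix -> abort (commits=0)

Answer: 0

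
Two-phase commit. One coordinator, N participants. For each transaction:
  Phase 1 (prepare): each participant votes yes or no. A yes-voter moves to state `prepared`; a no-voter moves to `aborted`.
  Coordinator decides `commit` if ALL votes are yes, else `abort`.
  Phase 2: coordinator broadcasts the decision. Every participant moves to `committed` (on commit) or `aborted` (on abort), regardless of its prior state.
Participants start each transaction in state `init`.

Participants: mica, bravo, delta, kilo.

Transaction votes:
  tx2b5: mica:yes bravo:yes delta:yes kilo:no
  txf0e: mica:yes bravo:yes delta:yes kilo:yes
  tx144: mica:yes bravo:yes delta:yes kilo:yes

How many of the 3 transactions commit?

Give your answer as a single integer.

tx2b5: no from kilo -> abort (commits=0)
txf0e: all yes -> commit (commits=1)
tx144: all yes -> commit (commits=2)

Answer: 2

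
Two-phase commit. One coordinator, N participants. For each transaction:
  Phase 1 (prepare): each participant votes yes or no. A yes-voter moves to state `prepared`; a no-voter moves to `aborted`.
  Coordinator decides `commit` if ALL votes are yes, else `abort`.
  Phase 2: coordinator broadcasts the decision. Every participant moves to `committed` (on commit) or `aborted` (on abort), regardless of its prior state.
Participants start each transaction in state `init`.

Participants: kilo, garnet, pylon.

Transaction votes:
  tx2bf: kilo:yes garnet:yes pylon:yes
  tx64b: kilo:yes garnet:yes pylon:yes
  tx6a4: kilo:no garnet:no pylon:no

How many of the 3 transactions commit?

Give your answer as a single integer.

Answer: 2

Derivation:
tx2bf: all yes -> commit (commits=1)
tx64b: all yes -> commit (commits=2)
tx6a4: no from kilo, garnet, pylon -> abort (commits=2)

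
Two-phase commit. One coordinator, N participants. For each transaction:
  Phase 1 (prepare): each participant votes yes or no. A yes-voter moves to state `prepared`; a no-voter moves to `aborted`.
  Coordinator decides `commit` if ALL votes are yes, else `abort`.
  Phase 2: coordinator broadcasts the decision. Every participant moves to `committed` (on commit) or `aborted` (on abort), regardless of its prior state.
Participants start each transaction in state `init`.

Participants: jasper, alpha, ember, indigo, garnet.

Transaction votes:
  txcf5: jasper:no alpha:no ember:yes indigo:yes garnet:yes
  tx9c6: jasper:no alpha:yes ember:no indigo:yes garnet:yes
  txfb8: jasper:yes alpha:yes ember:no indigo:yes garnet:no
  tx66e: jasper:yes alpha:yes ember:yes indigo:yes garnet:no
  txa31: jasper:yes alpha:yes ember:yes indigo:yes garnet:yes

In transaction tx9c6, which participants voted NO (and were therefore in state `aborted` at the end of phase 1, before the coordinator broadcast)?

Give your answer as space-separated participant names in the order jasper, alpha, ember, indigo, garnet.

Txn tx9c6 phase 1: jasper no -> aborted; alpha yes -> prepared; ember no -> aborted; indigo yes -> prepared; garnet yes -> prepared

Answer: jasper ember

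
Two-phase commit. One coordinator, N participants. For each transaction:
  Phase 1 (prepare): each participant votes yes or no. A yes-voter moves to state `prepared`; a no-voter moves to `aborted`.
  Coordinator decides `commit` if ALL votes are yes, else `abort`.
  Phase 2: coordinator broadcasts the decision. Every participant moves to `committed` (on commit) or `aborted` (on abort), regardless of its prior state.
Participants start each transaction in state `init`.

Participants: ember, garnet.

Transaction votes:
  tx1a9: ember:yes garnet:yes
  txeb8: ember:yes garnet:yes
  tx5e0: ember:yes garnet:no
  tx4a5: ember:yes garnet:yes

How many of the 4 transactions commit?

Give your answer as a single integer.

tx1a9: all yes -> commit (commits=1)
txeb8: all yes -> commit (commits=2)
tx5e0: no from garnet -> abort (commits=2)
tx4a5: all yes -> commit (commits=3)

Answer: 3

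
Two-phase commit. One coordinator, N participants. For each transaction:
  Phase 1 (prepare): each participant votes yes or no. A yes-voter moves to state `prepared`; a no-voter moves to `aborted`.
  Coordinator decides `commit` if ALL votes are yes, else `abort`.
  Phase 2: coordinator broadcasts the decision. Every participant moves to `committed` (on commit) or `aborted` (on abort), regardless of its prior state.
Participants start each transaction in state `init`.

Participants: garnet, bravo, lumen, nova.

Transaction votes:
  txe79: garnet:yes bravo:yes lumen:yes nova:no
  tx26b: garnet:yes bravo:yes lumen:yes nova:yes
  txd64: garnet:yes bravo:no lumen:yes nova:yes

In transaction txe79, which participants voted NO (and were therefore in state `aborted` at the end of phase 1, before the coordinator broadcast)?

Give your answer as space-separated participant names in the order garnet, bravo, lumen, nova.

Answer: nova

Derivation:
Txn txe79 phase 1: garnet yes -> prepared; bravo yes -> prepared; lumen yes -> prepared; nova no -> aborted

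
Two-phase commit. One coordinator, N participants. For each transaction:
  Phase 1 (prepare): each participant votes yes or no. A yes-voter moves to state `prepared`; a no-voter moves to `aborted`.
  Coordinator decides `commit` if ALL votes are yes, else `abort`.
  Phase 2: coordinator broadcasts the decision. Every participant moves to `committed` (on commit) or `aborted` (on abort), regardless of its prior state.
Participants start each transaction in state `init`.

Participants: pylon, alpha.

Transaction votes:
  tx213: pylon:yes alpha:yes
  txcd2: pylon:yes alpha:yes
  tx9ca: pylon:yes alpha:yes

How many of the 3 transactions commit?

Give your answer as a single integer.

Answer: 3

Derivation:
tx213: all yes -> commit (commits=1)
txcd2: all yes -> commit (commits=2)
tx9ca: all yes -> commit (commits=3)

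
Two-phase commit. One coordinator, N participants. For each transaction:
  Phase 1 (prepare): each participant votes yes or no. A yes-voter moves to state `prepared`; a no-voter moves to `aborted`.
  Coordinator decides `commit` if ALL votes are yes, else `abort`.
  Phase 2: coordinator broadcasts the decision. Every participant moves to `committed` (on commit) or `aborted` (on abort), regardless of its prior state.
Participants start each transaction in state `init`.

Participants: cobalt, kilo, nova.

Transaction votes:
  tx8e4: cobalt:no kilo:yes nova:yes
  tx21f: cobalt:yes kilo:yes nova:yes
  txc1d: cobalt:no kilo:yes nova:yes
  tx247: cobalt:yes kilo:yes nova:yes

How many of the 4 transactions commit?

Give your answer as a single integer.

tx8e4: no from cobalt -> abort (commits=0)
tx21f: all yes -> commit (commits=1)
txc1d: no from cobalt -> abort (commits=1)
tx247: all yes -> commit (commits=2)

Answer: 2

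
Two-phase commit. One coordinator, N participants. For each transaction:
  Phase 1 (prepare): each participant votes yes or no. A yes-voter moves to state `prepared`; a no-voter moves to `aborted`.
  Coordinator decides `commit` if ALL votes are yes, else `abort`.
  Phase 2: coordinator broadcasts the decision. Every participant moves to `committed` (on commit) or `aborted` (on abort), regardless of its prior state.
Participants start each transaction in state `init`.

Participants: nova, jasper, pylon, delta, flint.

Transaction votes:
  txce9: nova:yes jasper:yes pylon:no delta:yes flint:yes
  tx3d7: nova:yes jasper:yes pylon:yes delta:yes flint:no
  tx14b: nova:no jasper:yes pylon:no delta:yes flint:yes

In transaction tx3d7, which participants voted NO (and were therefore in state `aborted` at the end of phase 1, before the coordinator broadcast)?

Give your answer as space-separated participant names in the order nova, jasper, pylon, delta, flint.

Txn tx3d7 phase 1: nova yes -> prepared; jasper yes -> prepared; pylon yes -> prepared; delta yes -> prepared; flint no -> aborted

Answer: flint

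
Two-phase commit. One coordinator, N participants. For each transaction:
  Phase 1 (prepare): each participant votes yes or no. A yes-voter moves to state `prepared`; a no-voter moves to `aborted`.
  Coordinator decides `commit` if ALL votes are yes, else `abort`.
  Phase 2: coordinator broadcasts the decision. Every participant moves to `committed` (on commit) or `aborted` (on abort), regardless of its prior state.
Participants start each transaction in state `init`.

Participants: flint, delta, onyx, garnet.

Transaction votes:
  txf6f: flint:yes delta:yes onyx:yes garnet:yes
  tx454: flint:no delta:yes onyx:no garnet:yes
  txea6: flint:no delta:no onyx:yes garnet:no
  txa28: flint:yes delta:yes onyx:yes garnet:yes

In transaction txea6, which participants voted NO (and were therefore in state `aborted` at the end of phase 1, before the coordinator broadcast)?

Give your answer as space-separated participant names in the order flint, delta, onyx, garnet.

Answer: flint delta garnet

Derivation:
Txn txea6 phase 1: flint no -> aborted; delta no -> aborted; onyx yes -> prepared; garnet no -> aborted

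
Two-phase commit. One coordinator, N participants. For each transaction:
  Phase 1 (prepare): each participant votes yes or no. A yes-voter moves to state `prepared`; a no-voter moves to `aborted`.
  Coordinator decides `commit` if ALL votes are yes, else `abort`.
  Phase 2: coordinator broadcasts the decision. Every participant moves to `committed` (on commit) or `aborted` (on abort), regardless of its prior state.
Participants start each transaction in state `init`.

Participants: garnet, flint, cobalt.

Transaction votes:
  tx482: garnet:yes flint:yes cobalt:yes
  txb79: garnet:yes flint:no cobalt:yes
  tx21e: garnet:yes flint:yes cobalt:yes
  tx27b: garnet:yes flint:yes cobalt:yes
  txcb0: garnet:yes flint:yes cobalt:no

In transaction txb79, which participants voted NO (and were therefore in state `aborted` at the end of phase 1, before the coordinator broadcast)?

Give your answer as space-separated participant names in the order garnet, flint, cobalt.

Txn txb79 phase 1: garnet yes -> prepared; flint no -> aborted; cobalt yes -> prepared

Answer: flint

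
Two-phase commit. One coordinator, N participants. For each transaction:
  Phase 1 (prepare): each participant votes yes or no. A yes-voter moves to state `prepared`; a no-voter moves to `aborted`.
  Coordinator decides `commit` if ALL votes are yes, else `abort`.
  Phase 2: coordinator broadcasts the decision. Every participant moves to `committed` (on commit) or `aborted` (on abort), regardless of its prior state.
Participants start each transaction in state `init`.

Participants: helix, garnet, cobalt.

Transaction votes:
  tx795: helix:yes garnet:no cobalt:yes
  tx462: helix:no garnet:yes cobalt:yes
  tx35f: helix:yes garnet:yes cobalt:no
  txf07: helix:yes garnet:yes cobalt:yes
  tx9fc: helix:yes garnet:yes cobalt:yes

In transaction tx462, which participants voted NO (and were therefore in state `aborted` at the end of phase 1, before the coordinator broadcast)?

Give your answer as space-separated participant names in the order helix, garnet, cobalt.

Txn tx462 phase 1: helix no -> aborted; garnet yes -> prepared; cobalt yes -> prepared

Answer: helix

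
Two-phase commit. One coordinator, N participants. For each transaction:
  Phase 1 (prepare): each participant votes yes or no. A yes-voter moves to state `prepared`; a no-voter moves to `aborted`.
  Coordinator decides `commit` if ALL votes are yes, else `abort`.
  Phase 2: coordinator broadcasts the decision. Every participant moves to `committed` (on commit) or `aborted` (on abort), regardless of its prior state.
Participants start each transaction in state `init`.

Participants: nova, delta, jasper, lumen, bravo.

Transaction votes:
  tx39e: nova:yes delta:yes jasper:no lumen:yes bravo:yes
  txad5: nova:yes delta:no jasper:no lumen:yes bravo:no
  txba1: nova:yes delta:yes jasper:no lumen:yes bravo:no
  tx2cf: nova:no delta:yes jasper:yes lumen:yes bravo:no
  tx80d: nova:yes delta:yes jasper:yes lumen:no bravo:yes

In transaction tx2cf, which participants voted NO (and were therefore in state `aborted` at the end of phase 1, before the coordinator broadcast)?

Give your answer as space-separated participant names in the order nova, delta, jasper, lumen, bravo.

Txn tx2cf phase 1: nova no -> aborted; delta yes -> prepared; jasper yes -> prepared; lumen yes -> prepared; bravo no -> aborted

Answer: nova bravo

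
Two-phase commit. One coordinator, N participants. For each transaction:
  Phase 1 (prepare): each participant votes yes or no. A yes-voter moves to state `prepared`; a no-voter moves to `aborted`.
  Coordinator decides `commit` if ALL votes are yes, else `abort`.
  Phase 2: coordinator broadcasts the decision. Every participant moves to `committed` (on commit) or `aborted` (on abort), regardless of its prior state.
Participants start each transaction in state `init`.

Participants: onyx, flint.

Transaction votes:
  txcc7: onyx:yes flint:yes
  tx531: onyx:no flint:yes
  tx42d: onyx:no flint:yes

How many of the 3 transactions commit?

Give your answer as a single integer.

txcc7: all yes -> commit (commits=1)
tx531: no from onyx -> abort (commits=1)
tx42d: no from onyx -> abort (commits=1)

Answer: 1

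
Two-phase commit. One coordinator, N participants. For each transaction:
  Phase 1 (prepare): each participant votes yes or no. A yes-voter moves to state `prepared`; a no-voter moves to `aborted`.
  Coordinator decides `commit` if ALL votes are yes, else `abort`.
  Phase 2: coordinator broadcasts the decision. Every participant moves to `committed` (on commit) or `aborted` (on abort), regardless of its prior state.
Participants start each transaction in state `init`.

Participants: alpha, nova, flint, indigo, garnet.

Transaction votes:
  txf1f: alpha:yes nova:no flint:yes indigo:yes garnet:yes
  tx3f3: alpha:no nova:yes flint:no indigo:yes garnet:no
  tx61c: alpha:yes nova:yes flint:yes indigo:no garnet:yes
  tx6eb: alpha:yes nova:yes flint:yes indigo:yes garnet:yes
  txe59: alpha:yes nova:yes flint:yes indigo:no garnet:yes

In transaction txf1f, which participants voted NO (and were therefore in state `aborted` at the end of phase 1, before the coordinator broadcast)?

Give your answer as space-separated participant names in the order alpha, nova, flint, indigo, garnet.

Answer: nova

Derivation:
Txn txf1f phase 1: alpha yes -> prepared; nova no -> aborted; flint yes -> prepared; indigo yes -> prepared; garnet yes -> prepared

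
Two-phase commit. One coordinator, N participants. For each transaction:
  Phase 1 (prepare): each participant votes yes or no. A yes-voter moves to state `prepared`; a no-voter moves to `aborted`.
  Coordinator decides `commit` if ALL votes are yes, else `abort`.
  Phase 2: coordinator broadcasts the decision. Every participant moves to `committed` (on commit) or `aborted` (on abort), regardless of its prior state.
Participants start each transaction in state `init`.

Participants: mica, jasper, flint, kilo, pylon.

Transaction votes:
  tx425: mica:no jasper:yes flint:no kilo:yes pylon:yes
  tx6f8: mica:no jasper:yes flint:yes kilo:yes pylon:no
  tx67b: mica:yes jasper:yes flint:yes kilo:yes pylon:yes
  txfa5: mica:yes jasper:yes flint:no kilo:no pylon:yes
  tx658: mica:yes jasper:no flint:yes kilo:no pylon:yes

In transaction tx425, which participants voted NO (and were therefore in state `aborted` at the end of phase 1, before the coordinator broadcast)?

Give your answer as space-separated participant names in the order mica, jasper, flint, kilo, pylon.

Answer: mica flint

Derivation:
Txn tx425 phase 1: mica no -> aborted; jasper yes -> prepared; flint no -> aborted; kilo yes -> prepared; pylon yes -> prepared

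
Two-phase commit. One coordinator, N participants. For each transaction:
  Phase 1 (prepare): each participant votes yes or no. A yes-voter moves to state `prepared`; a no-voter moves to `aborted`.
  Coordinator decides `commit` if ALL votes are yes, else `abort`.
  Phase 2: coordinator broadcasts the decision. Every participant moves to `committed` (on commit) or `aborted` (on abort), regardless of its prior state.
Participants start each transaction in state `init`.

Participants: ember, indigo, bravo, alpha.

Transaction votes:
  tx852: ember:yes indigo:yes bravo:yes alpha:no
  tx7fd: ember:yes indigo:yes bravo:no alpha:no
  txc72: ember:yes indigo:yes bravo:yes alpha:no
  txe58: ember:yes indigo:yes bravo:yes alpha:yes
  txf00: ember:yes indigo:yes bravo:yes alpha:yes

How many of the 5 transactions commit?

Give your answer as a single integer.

Answer: 2

Derivation:
tx852: no from alpha -> abort (commits=0)
tx7fd: no from bravo, alpha -> abort (commits=0)
txc72: no from alpha -> abort (commits=0)
txe58: all yes -> commit (commits=1)
txf00: all yes -> commit (commits=2)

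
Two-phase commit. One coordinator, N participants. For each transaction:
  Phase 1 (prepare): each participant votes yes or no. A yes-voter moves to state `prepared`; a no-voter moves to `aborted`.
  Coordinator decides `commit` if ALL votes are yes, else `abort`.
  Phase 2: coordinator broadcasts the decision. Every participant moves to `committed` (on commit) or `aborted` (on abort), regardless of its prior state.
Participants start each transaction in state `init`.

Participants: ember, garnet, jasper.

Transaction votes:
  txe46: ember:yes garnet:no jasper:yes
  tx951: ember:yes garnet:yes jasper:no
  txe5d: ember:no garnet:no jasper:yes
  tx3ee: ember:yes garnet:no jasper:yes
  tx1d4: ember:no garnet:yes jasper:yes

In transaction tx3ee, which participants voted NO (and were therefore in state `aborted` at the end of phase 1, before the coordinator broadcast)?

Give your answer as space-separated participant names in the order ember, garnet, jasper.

Answer: garnet

Derivation:
Txn tx3ee phase 1: ember yes -> prepared; garnet no -> aborted; jasper yes -> prepared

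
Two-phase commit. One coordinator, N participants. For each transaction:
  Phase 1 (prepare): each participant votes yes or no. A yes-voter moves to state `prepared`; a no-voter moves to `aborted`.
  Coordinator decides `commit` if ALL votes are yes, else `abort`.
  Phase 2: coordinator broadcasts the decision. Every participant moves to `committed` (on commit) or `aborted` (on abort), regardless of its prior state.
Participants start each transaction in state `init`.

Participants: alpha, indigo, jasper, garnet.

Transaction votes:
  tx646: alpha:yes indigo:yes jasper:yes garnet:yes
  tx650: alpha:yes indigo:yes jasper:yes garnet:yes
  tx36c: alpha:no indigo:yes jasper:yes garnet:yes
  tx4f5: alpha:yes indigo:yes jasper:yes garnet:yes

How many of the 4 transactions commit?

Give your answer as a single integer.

tx646: all yes -> commit (commits=1)
tx650: all yes -> commit (commits=2)
tx36c: no from alpha -> abort (commits=2)
tx4f5: all yes -> commit (commits=3)

Answer: 3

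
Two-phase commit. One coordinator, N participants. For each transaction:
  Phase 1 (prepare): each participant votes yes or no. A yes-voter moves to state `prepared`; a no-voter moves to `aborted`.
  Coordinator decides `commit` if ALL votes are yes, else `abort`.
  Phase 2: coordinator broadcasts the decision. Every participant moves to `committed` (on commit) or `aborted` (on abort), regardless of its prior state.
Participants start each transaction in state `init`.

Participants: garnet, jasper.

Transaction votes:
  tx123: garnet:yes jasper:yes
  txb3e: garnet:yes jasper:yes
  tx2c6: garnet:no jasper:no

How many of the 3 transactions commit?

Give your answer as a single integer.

tx123: all yes -> commit (commits=1)
txb3e: all yes -> commit (commits=2)
tx2c6: no from garnet, jasper -> abort (commits=2)

Answer: 2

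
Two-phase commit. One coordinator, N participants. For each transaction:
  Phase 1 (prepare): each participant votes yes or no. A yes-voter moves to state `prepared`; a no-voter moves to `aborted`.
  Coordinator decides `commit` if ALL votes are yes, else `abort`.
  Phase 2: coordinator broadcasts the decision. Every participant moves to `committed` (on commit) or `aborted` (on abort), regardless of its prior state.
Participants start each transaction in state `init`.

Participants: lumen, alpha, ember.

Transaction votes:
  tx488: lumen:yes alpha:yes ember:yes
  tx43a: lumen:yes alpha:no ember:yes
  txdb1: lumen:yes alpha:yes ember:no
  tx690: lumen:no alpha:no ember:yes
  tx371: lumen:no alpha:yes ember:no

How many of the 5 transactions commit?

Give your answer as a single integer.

Answer: 1

Derivation:
tx488: all yes -> commit (commits=1)
tx43a: no from alpha -> abort (commits=1)
txdb1: no from ember -> abort (commits=1)
tx690: no from lumen, alpha -> abort (commits=1)
tx371: no from lumen, ember -> abort (commits=1)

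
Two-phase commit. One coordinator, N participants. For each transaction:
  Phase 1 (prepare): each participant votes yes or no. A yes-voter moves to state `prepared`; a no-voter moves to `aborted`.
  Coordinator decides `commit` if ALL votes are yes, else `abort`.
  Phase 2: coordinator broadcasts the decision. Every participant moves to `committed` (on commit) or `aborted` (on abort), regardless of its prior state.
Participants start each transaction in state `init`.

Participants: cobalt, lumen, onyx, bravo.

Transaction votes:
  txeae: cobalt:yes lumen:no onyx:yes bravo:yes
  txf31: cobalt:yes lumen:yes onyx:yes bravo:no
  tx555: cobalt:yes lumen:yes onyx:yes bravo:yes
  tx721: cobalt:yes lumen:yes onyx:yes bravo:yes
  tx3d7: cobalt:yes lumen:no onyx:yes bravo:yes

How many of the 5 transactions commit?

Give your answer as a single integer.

txeae: no from lumen -> abort (commits=0)
txf31: no from bravo -> abort (commits=0)
tx555: all yes -> commit (commits=1)
tx721: all yes -> commit (commits=2)
tx3d7: no from lumen -> abort (commits=2)

Answer: 2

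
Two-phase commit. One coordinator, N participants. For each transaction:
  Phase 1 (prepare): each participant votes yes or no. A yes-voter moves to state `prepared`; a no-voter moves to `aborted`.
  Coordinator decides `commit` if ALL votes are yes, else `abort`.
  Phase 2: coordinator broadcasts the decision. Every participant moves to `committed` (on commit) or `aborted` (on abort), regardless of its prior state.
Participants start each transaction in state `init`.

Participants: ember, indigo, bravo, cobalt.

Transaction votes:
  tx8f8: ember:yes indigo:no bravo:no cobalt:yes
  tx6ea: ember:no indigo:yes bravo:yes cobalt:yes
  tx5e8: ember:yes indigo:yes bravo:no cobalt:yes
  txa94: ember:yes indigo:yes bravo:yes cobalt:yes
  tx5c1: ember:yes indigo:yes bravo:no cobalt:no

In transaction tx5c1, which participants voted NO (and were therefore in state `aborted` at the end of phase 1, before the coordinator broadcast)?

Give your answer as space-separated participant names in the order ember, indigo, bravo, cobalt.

Txn tx5c1 phase 1: ember yes -> prepared; indigo yes -> prepared; bravo no -> aborted; cobalt no -> aborted

Answer: bravo cobalt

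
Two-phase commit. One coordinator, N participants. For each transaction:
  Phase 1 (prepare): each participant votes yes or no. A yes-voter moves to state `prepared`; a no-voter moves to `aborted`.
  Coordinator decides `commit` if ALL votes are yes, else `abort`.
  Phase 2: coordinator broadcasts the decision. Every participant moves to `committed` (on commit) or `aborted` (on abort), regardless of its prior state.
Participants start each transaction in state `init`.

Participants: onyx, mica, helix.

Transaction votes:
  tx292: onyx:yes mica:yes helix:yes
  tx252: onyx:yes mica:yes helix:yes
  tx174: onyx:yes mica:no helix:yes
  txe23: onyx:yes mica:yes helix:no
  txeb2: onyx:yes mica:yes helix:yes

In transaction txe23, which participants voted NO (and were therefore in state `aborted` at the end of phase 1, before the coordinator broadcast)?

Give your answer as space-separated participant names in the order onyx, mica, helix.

Txn txe23 phase 1: onyx yes -> prepared; mica yes -> prepared; helix no -> aborted

Answer: helix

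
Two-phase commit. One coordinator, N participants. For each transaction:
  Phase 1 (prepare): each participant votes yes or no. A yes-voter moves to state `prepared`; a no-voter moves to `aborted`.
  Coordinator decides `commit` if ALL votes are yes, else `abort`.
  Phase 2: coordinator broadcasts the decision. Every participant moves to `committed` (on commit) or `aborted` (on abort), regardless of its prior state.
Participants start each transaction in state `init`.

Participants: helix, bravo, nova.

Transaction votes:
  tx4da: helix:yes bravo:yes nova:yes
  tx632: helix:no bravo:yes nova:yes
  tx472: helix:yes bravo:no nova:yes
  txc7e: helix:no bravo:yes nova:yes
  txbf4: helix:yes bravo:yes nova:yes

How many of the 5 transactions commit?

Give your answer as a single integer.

Answer: 2

Derivation:
tx4da: all yes -> commit (commits=1)
tx632: no from helix -> abort (commits=1)
tx472: no from bravo -> abort (commits=1)
txc7e: no from helix -> abort (commits=1)
txbf4: all yes -> commit (commits=2)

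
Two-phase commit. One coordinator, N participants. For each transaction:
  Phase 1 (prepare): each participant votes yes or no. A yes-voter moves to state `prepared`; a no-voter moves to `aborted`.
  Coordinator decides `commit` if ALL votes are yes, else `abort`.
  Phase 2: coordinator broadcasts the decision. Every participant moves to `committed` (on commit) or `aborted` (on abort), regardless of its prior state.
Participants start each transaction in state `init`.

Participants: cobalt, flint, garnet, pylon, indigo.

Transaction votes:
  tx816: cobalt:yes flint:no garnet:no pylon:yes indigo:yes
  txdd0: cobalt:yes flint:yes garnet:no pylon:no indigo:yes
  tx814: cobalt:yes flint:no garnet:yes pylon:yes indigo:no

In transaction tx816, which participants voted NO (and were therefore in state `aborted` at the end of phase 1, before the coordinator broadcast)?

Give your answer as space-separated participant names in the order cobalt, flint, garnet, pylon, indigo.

Txn tx816 phase 1: cobalt yes -> prepared; flint no -> aborted; garnet no -> aborted; pylon yes -> prepared; indigo yes -> prepared

Answer: flint garnet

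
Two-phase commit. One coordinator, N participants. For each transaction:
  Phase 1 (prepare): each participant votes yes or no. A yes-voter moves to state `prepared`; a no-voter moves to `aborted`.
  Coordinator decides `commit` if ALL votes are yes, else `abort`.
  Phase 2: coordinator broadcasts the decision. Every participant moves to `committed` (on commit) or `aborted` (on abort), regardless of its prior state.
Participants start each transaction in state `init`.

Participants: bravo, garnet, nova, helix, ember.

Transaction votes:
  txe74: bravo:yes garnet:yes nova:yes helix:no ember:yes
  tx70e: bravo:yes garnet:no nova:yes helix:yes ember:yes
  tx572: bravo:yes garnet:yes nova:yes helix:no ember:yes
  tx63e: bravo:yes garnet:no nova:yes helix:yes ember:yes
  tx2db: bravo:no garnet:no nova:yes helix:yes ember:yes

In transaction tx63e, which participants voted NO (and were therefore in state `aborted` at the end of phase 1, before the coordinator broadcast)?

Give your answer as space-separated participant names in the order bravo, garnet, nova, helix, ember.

Answer: garnet

Derivation:
Txn tx63e phase 1: bravo yes -> prepared; garnet no -> aborted; nova yes -> prepared; helix yes -> prepared; ember yes -> prepared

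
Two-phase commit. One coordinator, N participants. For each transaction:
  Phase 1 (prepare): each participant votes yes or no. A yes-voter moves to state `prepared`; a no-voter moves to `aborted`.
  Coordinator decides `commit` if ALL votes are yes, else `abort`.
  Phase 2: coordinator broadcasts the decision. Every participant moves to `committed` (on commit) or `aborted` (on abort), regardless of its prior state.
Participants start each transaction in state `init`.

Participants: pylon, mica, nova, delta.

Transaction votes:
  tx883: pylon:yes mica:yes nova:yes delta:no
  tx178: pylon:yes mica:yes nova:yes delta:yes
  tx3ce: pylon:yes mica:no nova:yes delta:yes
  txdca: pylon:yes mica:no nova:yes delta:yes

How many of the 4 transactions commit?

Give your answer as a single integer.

Answer: 1

Derivation:
tx883: no from delta -> abort (commits=0)
tx178: all yes -> commit (commits=1)
tx3ce: no from mica -> abort (commits=1)
txdca: no from mica -> abort (commits=1)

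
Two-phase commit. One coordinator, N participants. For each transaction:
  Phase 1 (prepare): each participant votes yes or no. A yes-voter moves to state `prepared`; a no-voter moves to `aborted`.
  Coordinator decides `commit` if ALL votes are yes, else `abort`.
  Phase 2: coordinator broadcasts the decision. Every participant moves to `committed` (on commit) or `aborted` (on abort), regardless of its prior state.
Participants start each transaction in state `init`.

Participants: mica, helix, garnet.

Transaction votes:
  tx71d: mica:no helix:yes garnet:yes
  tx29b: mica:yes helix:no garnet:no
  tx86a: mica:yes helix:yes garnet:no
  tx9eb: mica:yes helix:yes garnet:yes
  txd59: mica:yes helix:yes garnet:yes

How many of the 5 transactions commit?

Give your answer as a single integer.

tx71d: no from mica -> abort (commits=0)
tx29b: no from helix, garnet -> abort (commits=0)
tx86a: no from garnet -> abort (commits=0)
tx9eb: all yes -> commit (commits=1)
txd59: all yes -> commit (commits=2)

Answer: 2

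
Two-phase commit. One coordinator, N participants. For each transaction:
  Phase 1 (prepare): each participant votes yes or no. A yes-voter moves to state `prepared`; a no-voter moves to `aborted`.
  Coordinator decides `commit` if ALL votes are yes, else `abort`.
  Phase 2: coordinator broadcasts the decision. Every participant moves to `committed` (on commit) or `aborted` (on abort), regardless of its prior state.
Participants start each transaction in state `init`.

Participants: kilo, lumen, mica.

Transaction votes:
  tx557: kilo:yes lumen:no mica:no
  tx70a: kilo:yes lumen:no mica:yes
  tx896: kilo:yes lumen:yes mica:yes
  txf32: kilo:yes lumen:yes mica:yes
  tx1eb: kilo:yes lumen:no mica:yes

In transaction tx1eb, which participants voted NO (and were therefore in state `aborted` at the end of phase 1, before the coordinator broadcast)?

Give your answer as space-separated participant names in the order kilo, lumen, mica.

Txn tx1eb phase 1: kilo yes -> prepared; lumen no -> aborted; mica yes -> prepared

Answer: lumen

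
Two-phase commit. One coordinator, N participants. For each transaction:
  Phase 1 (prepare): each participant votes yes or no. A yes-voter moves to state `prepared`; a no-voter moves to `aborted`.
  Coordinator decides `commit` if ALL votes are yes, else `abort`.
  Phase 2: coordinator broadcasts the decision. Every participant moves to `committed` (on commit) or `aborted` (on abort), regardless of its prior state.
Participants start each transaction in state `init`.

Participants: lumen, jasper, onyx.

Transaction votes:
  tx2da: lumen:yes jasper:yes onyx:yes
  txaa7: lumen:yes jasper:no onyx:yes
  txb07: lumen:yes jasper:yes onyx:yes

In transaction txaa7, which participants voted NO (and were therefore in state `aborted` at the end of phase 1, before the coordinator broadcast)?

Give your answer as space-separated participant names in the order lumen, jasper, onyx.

Txn txaa7 phase 1: lumen yes -> prepared; jasper no -> aborted; onyx yes -> prepared

Answer: jasper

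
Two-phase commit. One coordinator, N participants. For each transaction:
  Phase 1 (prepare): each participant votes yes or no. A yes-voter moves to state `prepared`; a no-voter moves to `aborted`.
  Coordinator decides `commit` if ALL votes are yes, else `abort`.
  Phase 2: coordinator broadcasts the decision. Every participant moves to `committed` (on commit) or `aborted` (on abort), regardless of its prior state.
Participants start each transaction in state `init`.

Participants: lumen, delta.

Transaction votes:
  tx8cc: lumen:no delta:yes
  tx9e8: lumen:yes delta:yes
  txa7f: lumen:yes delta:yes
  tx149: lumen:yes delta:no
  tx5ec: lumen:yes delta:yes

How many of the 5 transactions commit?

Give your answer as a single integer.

tx8cc: no from lumen -> abort (commits=0)
tx9e8: all yes -> commit (commits=1)
txa7f: all yes -> commit (commits=2)
tx149: no from delta -> abort (commits=2)
tx5ec: all yes -> commit (commits=3)

Answer: 3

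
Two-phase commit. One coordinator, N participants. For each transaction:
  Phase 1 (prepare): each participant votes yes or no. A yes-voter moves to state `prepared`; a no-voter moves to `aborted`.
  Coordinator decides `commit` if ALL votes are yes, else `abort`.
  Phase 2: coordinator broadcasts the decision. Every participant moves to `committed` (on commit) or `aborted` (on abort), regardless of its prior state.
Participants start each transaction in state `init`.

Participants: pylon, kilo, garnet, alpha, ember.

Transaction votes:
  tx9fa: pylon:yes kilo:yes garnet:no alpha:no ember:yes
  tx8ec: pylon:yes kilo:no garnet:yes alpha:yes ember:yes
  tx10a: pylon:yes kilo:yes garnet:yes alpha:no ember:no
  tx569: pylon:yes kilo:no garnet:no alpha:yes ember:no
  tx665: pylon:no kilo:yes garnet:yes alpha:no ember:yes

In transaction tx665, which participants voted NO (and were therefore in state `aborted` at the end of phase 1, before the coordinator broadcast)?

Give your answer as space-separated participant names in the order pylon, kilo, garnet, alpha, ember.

Answer: pylon alpha

Derivation:
Txn tx665 phase 1: pylon no -> aborted; kilo yes -> prepared; garnet yes -> prepared; alpha no -> aborted; ember yes -> prepared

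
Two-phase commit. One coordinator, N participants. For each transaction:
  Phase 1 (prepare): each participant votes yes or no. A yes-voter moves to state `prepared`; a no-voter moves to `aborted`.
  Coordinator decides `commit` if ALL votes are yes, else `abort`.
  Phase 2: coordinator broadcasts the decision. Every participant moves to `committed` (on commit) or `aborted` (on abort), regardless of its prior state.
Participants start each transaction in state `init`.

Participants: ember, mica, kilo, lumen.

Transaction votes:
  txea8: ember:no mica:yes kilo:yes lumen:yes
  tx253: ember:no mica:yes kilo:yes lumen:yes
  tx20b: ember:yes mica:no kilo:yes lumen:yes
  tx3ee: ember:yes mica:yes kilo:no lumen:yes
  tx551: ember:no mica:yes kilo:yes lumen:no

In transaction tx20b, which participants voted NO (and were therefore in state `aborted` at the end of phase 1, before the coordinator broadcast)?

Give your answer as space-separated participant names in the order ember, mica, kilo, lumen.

Txn tx20b phase 1: ember yes -> prepared; mica no -> aborted; kilo yes -> prepared; lumen yes -> prepared

Answer: mica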